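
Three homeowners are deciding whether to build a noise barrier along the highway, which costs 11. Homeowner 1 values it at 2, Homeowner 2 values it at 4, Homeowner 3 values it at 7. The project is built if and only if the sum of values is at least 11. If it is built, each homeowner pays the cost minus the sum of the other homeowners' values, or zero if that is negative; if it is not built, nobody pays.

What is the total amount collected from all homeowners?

Total value 13 ≥ cost 11, so it is built.
Homeowner 1: others sum to 11; max(0, 11 - 11) = 0.
Homeowner 2: others sum to 9; max(0, 11 - 9) = 2.
Homeowner 3: others sum to 6; max(0, 11 - 6) = 5.
Total collected = 0 + 2 + 5 = 7.

7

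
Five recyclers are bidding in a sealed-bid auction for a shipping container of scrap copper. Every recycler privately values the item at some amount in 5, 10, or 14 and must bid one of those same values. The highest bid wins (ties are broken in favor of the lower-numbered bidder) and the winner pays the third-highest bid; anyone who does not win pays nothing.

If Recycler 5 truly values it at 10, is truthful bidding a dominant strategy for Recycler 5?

Consider the case where Recycler 1 bids 5, Recycler 2 bids 5, Recycler 3 bids 5 and Recycler 4 bids 10.
Truthful bid 10: loses, pays 0, utility 0.
Bid 14 instead: wins, pays 5, utility 10 - 5 = 5.
Since 5 > 0, bidding 14 is strictly better here, so truthful bidding is not dominant.

No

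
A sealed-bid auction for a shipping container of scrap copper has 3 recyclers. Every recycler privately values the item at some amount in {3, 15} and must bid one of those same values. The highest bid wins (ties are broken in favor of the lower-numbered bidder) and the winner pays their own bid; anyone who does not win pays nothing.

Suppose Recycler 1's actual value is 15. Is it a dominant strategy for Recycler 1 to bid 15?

Consider the case where Recycler 2 bids 3 and Recycler 3 bids 3.
Truthful bid 15: wins, pays 15, utility 15 - 15 = 0.
Bid 3 instead: wins, pays 3, utility 15 - 3 = 12.
Since 12 > 0, bidding 3 is strictly better here, so truthful bidding is not dominant.

No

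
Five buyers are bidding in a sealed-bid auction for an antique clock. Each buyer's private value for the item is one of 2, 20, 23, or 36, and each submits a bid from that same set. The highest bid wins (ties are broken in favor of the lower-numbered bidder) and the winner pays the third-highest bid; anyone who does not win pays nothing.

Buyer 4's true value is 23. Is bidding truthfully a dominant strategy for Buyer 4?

No

Consider the case where Buyer 1 bids 2, Buyer 2 bids 2, Buyer 3 bids 2 and Buyer 5 bids 36.
Truthful bid 23: loses, pays 0, utility 0.
Bid 36 instead: wins, pays 2, utility 23 - 2 = 21.
Since 21 > 0, bidding 36 is strictly better here, so truthful bidding is not dominant.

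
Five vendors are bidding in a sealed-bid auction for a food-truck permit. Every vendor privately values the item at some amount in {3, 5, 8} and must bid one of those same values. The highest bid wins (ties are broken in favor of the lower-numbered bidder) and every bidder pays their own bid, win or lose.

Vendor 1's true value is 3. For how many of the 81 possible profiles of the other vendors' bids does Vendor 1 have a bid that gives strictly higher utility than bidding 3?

15

Others bid (3, 3, 3, 5): truth gives -3; bid 5 gives -2 > -3. Violating.
Others bid (3, 3, 5, 3): truth gives -3; bid 5 gives -2 > -3. Violating.
Others bid (3, 3, 5, 5): truth gives -3; bid 5 gives -2 > -3. Violating.
Others bid (3, 5, 3, 3): truth gives -3; bid 5 gives -2 > -3. Violating.
Others bid (3, 3, 3, 3): truth gives 0; no alternative beats it.
Others bid (3, 3, 3, 8): truth gives -3; no alternative beats it.
(Checking all 81 profiles: 15 have a profitable deviation, 66 do not.)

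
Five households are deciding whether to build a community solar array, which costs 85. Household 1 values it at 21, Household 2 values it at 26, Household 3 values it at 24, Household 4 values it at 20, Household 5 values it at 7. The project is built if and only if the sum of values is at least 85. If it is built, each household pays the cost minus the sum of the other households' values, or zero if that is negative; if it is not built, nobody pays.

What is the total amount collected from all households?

Total value 98 ≥ cost 85, so it is built.
Household 1: others sum to 77; max(0, 85 - 77) = 8.
Household 2: others sum to 72; max(0, 85 - 72) = 13.
Household 3: others sum to 74; max(0, 85 - 74) = 11.
Household 4: others sum to 78; max(0, 85 - 78) = 7.
Household 5: others sum to 91; max(0, 85 - 91) = 0.
Total collected = 8 + 13 + 11 + 7 + 0 = 39.

39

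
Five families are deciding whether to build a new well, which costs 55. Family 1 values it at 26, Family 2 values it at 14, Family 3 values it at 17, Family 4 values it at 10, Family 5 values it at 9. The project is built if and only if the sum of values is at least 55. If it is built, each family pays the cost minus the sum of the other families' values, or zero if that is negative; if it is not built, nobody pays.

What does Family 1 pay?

5

Total value 76 ≥ cost 55, so the project is built.
The other families' values sum to 50.
Cost minus that sum is 55 - 50 = 5.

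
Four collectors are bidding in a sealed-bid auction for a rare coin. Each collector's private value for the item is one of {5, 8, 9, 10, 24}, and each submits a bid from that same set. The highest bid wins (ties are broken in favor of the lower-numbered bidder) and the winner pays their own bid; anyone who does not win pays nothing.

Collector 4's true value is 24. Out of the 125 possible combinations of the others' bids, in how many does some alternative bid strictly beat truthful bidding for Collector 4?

27

Others bid (5, 5, 5): truth gives 0; bid 8 gives 16 > 0. Violating.
Others bid (5, 5, 8): truth gives 0; bid 9 gives 15 > 0. Violating.
Others bid (5, 5, 9): truth gives 0; bid 10 gives 14 > 0. Violating.
Others bid (5, 8, 5): truth gives 0; bid 9 gives 15 > 0. Violating.
Others bid (5, 5, 10): truth gives 0; no alternative beats it.
Others bid (5, 5, 24): truth gives 0; no alternative beats it.
(Checking all 125 profiles: 27 have a profitable deviation, 98 do not.)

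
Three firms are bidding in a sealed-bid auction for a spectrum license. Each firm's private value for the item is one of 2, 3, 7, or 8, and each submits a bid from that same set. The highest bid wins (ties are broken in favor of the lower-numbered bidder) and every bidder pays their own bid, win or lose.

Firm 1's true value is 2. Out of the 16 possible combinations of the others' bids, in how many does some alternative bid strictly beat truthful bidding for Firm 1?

Others bid (2, 3): truth gives -2; bid 3 gives -1 > -2. Violating.
Others bid (3, 2): truth gives -2; bid 3 gives -1 > -2. Violating.
Others bid (3, 3): truth gives -2; bid 3 gives -1 > -2. Violating.
Others bid (2, 2): truth gives 0; no alternative beats it.
Others bid (2, 7): truth gives -2; no alternative beats it.
(Checking all 16 profiles: 3 have a profitable deviation, 13 do not.)

3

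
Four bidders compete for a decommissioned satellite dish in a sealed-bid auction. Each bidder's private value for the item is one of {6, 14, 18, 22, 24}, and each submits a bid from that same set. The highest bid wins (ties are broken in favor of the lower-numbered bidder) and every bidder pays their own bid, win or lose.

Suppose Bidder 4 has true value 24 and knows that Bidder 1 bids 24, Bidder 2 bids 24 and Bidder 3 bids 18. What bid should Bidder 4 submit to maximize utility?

6

Bid 6: loses but pays 6, utility -6.
Bid 14: loses but pays 14, utility -14.
Bid 18: loses but pays 18, utility -18.
Bid 22: loses but pays 22, utility -22.
Bid 24: loses but pays 24, utility -24.
The best choice is 6 with utility -6.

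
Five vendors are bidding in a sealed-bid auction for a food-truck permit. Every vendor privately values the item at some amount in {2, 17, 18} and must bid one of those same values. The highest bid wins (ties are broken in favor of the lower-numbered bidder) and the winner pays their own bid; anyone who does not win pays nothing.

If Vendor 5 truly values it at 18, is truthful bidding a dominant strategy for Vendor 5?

No

Consider the case where Vendor 1 bids 2, Vendor 2 bids 2, Vendor 3 bids 2 and Vendor 4 bids 2.
Truthful bid 18: wins, pays 18, utility 18 - 18 = 0.
Bid 17 instead: wins, pays 17, utility 18 - 17 = 1.
Since 1 > 0, bidding 17 is strictly better here, so truthful bidding is not dominant.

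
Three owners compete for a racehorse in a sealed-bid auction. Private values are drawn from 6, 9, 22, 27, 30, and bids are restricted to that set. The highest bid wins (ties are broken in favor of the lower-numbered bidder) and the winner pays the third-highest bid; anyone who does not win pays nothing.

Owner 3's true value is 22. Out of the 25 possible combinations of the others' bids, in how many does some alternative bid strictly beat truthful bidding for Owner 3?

Others bid (6, 22): truth gives 0; bid 27 gives 16 > 0. Violating.
Others bid (6, 27): truth gives 0; bid 30 gives 16 > 0. Violating.
Others bid (9, 22): truth gives 0; bid 27 gives 13 > 0. Violating.
Others bid (9, 27): truth gives 0; bid 30 gives 13 > 0. Violating.
Others bid (6, 6): truth gives 16; no alternative beats it.
Others bid (6, 9): truth gives 16; no alternative beats it.
(Checking all 25 profiles: 8 have a profitable deviation, 17 do not.)

8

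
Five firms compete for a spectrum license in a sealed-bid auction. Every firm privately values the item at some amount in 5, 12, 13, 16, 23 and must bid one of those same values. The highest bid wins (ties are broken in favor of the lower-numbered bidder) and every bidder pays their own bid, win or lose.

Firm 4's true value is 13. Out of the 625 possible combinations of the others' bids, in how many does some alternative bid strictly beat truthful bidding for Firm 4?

603

Others bid (5, 5, 5, 5): truth gives 0; bid 12 gives 1 > 0. Violating.
Others bid (5, 5, 5, 12): truth gives 0; bid 12 gives 1 > 0. Violating.
Others bid (5, 5, 5, 16): truth gives -13; bid 16 gives -3 > -13. Violating.
Others bid (5, 5, 5, 23): truth gives -13; bid 5 gives -5 > -13. Violating.
Others bid (5, 5, 5, 13): truth gives 0; no alternative beats it.
Others bid (5, 5, 12, 5): truth gives 0; no alternative beats it.
(Checking all 625 profiles: 603 have a profitable deviation, 22 do not.)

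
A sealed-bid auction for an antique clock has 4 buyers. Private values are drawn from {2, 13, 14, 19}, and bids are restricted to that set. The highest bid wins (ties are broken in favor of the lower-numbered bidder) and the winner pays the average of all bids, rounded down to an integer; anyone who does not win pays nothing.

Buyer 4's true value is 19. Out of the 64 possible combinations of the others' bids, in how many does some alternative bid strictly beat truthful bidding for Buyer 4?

8

Others bid (2, 2, 2): truth gives 13; bid 13 gives 15 > 13. Violating.
Others bid (2, 2, 13): truth gives 10; bid 14 gives 12 > 10. Violating.
Others bid (2, 13, 2): truth gives 10; bid 14 gives 12 > 10. Violating.
Others bid (2, 13, 13): truth gives 8; bid 14 gives 9 > 8. Violating.
Others bid (2, 2, 14): truth gives 10; no alternative beats it.
Others bid (2, 2, 19): truth gives 0; no alternative beats it.
(Checking all 64 profiles: 8 have a profitable deviation, 56 do not.)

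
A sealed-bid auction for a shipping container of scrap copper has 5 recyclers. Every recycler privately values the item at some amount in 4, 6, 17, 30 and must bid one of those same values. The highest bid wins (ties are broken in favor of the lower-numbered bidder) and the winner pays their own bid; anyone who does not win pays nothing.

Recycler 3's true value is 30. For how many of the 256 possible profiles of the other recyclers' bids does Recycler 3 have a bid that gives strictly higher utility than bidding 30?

36

Others bid (4, 4, 4, 4): truth gives 0; bid 6 gives 24 > 0. Violating.
Others bid (4, 4, 4, 6): truth gives 0; bid 6 gives 24 > 0. Violating.
Others bid (4, 4, 4, 17): truth gives 0; bid 17 gives 13 > 0. Violating.
Others bid (4, 4, 6, 4): truth gives 0; bid 6 gives 24 > 0. Violating.
Others bid (4, 4, 4, 30): truth gives 0; no alternative beats it.
Others bid (4, 4, 6, 30): truth gives 0; no alternative beats it.
(Checking all 256 profiles: 36 have a profitable deviation, 220 do not.)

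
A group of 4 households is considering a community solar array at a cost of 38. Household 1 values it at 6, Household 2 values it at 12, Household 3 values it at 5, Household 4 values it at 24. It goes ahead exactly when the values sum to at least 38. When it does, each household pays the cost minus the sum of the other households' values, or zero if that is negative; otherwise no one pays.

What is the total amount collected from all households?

Total value 47 ≥ cost 38, so it is built.
Household 1: others sum to 41; max(0, 38 - 41) = 0.
Household 2: others sum to 35; max(0, 38 - 35) = 3.
Household 3: others sum to 42; max(0, 38 - 42) = 0.
Household 4: others sum to 23; max(0, 38 - 23) = 15.
Total collected = 0 + 3 + 0 + 15 = 18.

18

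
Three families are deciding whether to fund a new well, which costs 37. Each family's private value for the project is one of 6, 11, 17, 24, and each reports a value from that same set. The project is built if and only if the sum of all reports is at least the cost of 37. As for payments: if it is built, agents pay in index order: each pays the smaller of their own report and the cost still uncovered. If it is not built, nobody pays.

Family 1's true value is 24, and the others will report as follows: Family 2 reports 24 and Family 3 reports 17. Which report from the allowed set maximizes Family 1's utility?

6

Report 6: project built, pays 6, utility 24 - 6 = 18.
Report 11: project built, pays 11, utility 24 - 11 = 13.
Report 17: project built, pays 17, utility 24 - 17 = 7.
Report 24: project built, pays 24, utility 24 - 24 = 0.
The best choice is 6 with utility 18.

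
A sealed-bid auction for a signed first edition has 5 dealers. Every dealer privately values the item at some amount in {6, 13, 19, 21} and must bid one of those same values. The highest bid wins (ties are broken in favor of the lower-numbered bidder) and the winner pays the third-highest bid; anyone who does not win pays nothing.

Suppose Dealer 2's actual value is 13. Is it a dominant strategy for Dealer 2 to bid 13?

No

Consider the case where Dealer 1 bids 6, Dealer 3 bids 6, Dealer 4 bids 6 and Dealer 5 bids 19.
Truthful bid 13: loses, pays 0, utility 0.
Bid 19 instead: wins, pays 6, utility 13 - 6 = 7.
Since 7 > 0, bidding 19 is strictly better here, so truthful bidding is not dominant.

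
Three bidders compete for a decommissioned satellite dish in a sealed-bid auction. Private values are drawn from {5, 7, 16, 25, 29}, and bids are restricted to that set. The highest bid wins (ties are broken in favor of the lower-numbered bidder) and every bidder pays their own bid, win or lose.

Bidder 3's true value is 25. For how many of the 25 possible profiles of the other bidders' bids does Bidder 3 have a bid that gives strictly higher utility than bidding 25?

Others bid (5, 5): truth gives 0; bid 7 gives 18 > 0. Violating.
Others bid (5, 7): truth gives 0; bid 16 gives 9 > 0. Violating.
Others bid (5, 25): truth gives -25; bid 29 gives -4 > -25. Violating.
Others bid (5, 29): truth gives -25; bid 5 gives -5 > -25. Violating.
Others bid (5, 16): truth gives 0; no alternative beats it.
Others bid (7, 16): truth gives 0; no alternative beats it.
(Checking all 25 profiles: 20 have a profitable deviation, 5 do not.)

20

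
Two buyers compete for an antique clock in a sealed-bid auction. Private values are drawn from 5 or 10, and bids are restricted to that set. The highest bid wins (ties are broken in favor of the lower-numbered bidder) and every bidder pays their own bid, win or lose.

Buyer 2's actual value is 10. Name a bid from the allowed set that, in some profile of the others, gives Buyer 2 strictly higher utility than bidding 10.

Suppose Buyer 1 bids 10.
Bid 10: loses but pays 10, utility -10.
Bid 5: loses but pays 5, utility -5.
So bidding 5 beats truth here (-5 > -10).

5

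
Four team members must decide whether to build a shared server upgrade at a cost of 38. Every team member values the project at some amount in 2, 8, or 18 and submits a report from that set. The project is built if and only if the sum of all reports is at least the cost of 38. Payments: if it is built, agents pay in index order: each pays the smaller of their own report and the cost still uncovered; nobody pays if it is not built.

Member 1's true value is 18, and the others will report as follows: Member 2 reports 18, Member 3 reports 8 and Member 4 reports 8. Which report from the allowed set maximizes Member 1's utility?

8

Report 2: project not built, utility 0.
Report 8: project built, pays 8, utility 18 - 8 = 10.
Report 18: project built, pays 18, utility 18 - 18 = 0.
The best choice is 8 with utility 10.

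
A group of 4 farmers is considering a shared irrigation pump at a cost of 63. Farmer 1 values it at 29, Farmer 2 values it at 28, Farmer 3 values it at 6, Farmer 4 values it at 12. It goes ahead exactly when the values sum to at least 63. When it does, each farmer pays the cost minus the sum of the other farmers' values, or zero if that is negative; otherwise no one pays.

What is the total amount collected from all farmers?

33

Total value 75 ≥ cost 63, so it is built.
Farmer 1: others sum to 46; max(0, 63 - 46) = 17.
Farmer 2: others sum to 47; max(0, 63 - 47) = 16.
Farmer 3: others sum to 69; max(0, 63 - 69) = 0.
Farmer 4: others sum to 63; max(0, 63 - 63) = 0.
Total collected = 17 + 16 + 0 + 0 = 33.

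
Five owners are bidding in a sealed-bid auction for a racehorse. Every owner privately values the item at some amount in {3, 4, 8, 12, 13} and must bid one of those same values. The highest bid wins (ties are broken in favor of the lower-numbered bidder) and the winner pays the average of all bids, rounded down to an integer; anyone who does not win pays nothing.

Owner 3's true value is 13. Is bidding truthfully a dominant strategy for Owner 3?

Consider the case where Owner 1 bids 3, Owner 2 bids 3, Owner 4 bids 3 and Owner 5 bids 3.
Truthful bid 13: wins, pays 5, utility 13 - 5 = 8.
Bid 4 instead: wins, pays 3, utility 13 - 3 = 10.
Since 10 > 8, bidding 4 is strictly better here, so truthful bidding is not dominant.

No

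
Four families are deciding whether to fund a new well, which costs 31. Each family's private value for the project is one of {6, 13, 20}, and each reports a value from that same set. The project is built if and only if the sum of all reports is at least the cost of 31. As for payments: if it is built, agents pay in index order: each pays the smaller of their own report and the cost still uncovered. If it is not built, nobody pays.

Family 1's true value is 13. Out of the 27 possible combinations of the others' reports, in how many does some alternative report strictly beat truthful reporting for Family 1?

26

Others report (6, 6, 13): truth gives 0; report 6 gives 7 > 0. Violating.
Others report (6, 6, 20): truth gives 0; report 6 gives 7 > 0. Violating.
Others report (6, 13, 6): truth gives 0; report 6 gives 7 > 0. Violating.
Others report (6, 13, 13): truth gives 0; report 6 gives 7 > 0. Violating.
Others report (6, 6, 6): truth gives 0; no alternative beats it.
(Checking all 27 profiles: 26 have a profitable deviation, 1 does not.)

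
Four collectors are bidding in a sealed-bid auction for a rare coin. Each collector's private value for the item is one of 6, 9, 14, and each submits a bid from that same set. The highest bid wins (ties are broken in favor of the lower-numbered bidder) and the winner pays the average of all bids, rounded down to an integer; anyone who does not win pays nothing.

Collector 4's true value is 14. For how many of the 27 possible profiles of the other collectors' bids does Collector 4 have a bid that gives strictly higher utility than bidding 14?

1

Others bid (6, 6, 6): truth gives 6; bid 9 gives 8 > 6. Violating.
Others bid (6, 6, 9): truth gives 6; no alternative beats it.
Others bid (6, 6, 14): truth gives 0; no alternative beats it.
(Checking all 27 profiles: 1 has a profitable deviation, 26 do not.)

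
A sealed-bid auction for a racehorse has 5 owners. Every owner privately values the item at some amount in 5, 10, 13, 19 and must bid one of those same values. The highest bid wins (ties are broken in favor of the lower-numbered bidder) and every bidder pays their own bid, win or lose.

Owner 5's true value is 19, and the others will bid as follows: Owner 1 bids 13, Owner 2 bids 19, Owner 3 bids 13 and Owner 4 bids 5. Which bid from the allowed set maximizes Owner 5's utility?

5

Bid 5: loses but pays 5, utility -5.
Bid 10: loses but pays 10, utility -10.
Bid 13: loses but pays 13, utility -13.
Bid 19: loses but pays 19, utility -19.
The best choice is 5 with utility -5.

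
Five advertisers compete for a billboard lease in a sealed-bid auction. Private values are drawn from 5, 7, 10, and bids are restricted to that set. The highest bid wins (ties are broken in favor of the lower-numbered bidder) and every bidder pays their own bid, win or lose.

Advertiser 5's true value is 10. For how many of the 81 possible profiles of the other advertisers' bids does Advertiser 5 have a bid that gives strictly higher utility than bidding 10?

66

Others bid (5, 5, 5, 5): truth gives 0; bid 7 gives 3 > 0. Violating.
Others bid (5, 5, 5, 10): truth gives -10; bid 5 gives -5 > -10. Violating.
Others bid (5, 5, 7, 10): truth gives -10; bid 5 gives -5 > -10. Violating.
Others bid (5, 5, 10, 5): truth gives -10; bid 5 gives -5 > -10. Violating.
Others bid (5, 5, 5, 7): truth gives 0; no alternative beats it.
Others bid (5, 5, 7, 5): truth gives 0; no alternative beats it.
(Checking all 81 profiles: 66 have a profitable deviation, 15 do not.)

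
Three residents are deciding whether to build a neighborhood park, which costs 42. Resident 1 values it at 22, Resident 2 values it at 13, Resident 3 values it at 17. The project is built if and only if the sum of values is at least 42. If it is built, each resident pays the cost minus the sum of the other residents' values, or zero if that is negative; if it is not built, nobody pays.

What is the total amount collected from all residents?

22

Total value 52 ≥ cost 42, so it is built.
Resident 1: others sum to 30; max(0, 42 - 30) = 12.
Resident 2: others sum to 39; max(0, 42 - 39) = 3.
Resident 3: others sum to 35; max(0, 42 - 35) = 7.
Total collected = 12 + 3 + 7 = 22.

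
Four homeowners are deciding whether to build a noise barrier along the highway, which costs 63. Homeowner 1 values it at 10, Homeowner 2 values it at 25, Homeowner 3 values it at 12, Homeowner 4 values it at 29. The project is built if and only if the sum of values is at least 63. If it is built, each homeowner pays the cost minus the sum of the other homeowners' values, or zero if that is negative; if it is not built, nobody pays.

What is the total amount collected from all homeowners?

Total value 76 ≥ cost 63, so it is built.
Homeowner 1: others sum to 66; max(0, 63 - 66) = 0.
Homeowner 2: others sum to 51; max(0, 63 - 51) = 12.
Homeowner 3: others sum to 64; max(0, 63 - 64) = 0.
Homeowner 4: others sum to 47; max(0, 63 - 47) = 16.
Total collected = 0 + 12 + 0 + 16 = 28.

28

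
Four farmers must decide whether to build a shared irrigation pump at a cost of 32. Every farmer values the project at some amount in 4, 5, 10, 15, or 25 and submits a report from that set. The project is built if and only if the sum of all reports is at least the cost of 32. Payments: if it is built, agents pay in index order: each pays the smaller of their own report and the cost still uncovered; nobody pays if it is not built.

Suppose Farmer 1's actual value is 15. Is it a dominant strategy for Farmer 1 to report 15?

Consider the case where Farmer 2 reports 4, Farmer 3 reports 4 and Farmer 4 reports 15.
Truthful report 15: project built, pays 15, utility 15 - 15 = 0.
Report 10 instead: project built, pays 10, utility 15 - 10 = 5.
Since 5 > 0, reporting 10 is strictly better here, so truthful reporting is not dominant.

No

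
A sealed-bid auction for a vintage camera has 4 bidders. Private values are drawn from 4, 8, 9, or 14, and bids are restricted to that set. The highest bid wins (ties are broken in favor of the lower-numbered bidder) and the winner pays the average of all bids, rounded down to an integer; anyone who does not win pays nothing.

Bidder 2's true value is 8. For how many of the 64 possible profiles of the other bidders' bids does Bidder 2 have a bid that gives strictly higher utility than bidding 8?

11

Others bid (4, 4, 9): truth gives 0; bid 9 gives 2 > 0. Violating.
Others bid (4, 8, 9): truth gives 0; bid 9 gives 1 > 0. Violating.
Others bid (4, 9, 4): truth gives 0; bid 9 gives 2 > 0. Violating.
Others bid (4, 9, 8): truth gives 0; bid 9 gives 1 > 0. Violating.
Others bid (4, 4, 4): truth gives 3; no alternative beats it.
Others bid (4, 4, 8): truth gives 2; no alternative beats it.
(Checking all 64 profiles: 11 have a profitable deviation, 53 do not.)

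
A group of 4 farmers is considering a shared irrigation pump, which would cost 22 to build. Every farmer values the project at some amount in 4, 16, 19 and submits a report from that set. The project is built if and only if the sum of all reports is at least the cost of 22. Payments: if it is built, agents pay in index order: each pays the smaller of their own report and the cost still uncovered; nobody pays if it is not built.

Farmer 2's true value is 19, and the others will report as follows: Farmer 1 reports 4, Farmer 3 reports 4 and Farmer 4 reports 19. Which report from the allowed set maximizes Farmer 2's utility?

4

Report 4: project built, pays 4, utility 19 - 4 = 15.
Report 16: project built, pays 16, utility 19 - 16 = 3.
Report 19: project built, pays 18, utility 19 - 18 = 1.
The best choice is 4 with utility 15.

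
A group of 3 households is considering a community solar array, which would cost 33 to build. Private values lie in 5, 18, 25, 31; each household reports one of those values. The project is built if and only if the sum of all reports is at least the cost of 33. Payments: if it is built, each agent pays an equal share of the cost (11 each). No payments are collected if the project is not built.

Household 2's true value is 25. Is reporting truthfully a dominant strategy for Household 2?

Check each profile of the others' reports and compare truth against every alternative report.
Others report (5, 5): truth gives 14, best alternative gives 14.
Others report (5, 18): truth gives 14, best alternative gives 14.
Others report (5, 25): truth gives 14, best alternative gives 14.
Others report (5, 31): truth gives 14, best alternative gives 14.
Others report (18, 5): truth gives 14, best alternative gives 14.
Others report (18, 18): truth gives 14, best alternative gives 14.
(Remaining 10 profiles checked similarly; truth is weakly best in each.)
In every case the truthful report is at least as good as any alternative, so it is a dominant strategy.

Yes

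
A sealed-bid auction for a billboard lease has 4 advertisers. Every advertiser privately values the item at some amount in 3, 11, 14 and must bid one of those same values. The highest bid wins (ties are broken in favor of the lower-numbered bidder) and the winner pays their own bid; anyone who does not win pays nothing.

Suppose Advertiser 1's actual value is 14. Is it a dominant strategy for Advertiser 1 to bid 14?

Consider the case where Advertiser 2 bids 3, Advertiser 3 bids 3 and Advertiser 4 bids 3.
Truthful bid 14: wins, pays 14, utility 14 - 14 = 0.
Bid 3 instead: wins, pays 3, utility 14 - 3 = 11.
Since 11 > 0, bidding 3 is strictly better here, so truthful bidding is not dominant.

No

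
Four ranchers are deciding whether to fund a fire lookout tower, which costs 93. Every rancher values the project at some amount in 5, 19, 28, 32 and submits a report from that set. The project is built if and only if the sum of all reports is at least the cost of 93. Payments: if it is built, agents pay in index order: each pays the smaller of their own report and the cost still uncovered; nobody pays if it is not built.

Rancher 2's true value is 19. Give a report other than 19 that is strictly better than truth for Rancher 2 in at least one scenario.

Suppose Rancher 1 reports 28, Rancher 3 reports 28 and Rancher 4 reports 32.
Report 19: project built, pays 19, utility 19 - 19 = 0.
Report 5: project built, pays 5, utility 19 - 5 = 14.
So reporting 5 beats truth here (14 > 0).

5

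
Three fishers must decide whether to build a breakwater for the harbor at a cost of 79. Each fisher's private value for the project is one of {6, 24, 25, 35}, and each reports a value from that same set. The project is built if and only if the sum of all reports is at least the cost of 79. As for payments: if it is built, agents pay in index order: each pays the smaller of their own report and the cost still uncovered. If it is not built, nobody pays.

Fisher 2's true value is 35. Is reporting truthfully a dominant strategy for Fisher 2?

Consider the case where Fisher 1 reports 24 and Fisher 3 reports 35.
Truthful report 35: project built, pays 35, utility 35 - 35 = 0.
Report 24 instead: project built, pays 24, utility 35 - 24 = 11.
Since 11 > 0, reporting 24 is strictly better here, so truthful reporting is not dominant.

No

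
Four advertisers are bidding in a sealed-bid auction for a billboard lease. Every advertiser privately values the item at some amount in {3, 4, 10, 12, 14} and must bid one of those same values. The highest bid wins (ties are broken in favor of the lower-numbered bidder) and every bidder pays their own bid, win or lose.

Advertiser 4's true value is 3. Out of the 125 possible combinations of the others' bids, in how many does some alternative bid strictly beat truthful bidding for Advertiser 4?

1

Others bid (3, 3, 3): truth gives -3; bid 4 gives -1 > -3. Violating.
Others bid (3, 3, 4): truth gives -3; no alternative beats it.
Others bid (3, 3, 10): truth gives -3; no alternative beats it.
(Checking all 125 profiles: 1 has a profitable deviation, 124 do not.)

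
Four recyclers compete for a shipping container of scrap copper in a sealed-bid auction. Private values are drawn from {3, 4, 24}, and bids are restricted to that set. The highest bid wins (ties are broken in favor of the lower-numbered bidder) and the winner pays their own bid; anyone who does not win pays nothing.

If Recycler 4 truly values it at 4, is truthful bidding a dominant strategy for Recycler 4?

Check each profile of the others' bids and compare truth against every alternative bid.
Others bid (3, 3, 3): truth gives 0, best alternative gives 0.
Others bid (3, 3, 4): truth gives 0, best alternative gives 0.
Others bid (3, 3, 24): truth gives 0, best alternative gives 0.
Others bid (3, 4, 3): truth gives 0, best alternative gives 0.
Others bid (3, 4, 4): truth gives 0, best alternative gives 0.
Others bid (3, 4, 24): truth gives 0, best alternative gives 0.
(Remaining 21 profiles checked similarly; truth is weakly best in each.)
In every case the truthful bid is at least as good as any alternative, so it is a dominant strategy.

Yes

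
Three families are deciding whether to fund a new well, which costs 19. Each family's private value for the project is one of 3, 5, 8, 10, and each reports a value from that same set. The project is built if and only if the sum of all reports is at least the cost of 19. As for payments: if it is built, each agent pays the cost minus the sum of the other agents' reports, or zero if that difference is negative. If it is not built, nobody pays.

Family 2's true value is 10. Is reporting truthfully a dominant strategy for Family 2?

Yes

Check each profile of the others' reports and compare truth against every alternative report.
Others report (5, 5): truth gives 1, best alternative gives 0.
Others report (10, 10): truth gives 10, best alternative gives 10.
Others report (8, 10): truth gives 9, best alternative gives 9.
Others report (10, 8): truth gives 9, best alternative gives 9.
Others report (8, 8): truth gives 7, best alternative gives 7.
Others report (5, 10): truth gives 6, best alternative gives 6.
(Remaining 10 profiles checked similarly; truth is weakly best in each.)
In every case the truthful report is at least as good as any alternative, so it is a dominant strategy.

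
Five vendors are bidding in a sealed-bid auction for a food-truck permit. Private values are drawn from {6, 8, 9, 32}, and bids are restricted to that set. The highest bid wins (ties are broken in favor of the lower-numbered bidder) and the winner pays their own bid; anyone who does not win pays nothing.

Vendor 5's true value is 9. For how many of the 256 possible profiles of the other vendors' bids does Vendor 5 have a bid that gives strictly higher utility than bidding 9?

Others bid (6, 6, 6, 6): truth gives 0; bid 8 gives 1 > 0. Violating.
Others bid (6, 6, 6, 8): truth gives 0; no alternative beats it.
Others bid (6, 6, 6, 9): truth gives 0; no alternative beats it.
(Checking all 256 profiles: 1 has a profitable deviation, 255 do not.)

1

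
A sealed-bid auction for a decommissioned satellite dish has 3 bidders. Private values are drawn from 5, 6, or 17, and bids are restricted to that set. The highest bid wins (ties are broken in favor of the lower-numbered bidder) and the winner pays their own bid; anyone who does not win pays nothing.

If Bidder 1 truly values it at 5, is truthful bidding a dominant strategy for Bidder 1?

Check each profile of the others' bids and compare truth against every alternative bid.
Others bid (5, 5): truth gives 0, best alternative gives -1.
Others bid (5, 6): truth gives 0, best alternative gives -1.
Others bid (6, 5): truth gives 0, best alternative gives -1.
Others bid (6, 6): truth gives 0, best alternative gives -1.
Others bid (5, 17): truth gives 0, best alternative gives 0.
Others bid (6, 17): truth gives 0, best alternative gives 0.
(Remaining 3 profiles checked similarly; truth is weakly best in each.)
In every case the truthful bid is at least as good as any alternative, so it is a dominant strategy.

Yes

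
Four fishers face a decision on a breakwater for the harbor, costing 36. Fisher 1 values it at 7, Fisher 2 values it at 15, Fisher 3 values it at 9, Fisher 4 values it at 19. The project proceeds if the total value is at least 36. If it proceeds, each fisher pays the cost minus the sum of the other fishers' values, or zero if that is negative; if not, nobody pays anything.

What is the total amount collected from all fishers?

6

Total value 50 ≥ cost 36, so it is built.
Fisher 1: others sum to 43; max(0, 36 - 43) = 0.
Fisher 2: others sum to 35; max(0, 36 - 35) = 1.
Fisher 3: others sum to 41; max(0, 36 - 41) = 0.
Fisher 4: others sum to 31; max(0, 36 - 31) = 5.
Total collected = 0 + 1 + 0 + 5 = 6.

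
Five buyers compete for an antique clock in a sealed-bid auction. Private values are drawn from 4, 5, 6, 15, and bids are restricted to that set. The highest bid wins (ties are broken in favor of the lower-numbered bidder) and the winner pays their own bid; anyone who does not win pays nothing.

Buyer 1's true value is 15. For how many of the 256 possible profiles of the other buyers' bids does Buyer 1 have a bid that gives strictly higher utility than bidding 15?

Others bid (4, 4, 4, 4): truth gives 0; bid 4 gives 11 > 0. Violating.
Others bid (4, 4, 4, 5): truth gives 0; bid 5 gives 10 > 0. Violating.
Others bid (4, 4, 4, 6): truth gives 0; bid 6 gives 9 > 0. Violating.
Others bid (4, 4, 5, 4): truth gives 0; bid 5 gives 10 > 0. Violating.
Others bid (4, 4, 4, 15): truth gives 0; no alternative beats it.
Others bid (4, 4, 5, 15): truth gives 0; no alternative beats it.
(Checking all 256 profiles: 81 have a profitable deviation, 175 do not.)

81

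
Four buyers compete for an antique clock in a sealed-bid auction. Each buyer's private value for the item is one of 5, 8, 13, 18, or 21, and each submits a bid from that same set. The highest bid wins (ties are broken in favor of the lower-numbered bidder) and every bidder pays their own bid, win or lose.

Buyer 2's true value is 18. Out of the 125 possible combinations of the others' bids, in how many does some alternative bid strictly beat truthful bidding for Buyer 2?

Others bid (5, 5, 5): truth gives 0; bid 8 gives 10 > 0. Violating.
Others bid (5, 5, 8): truth gives 0; bid 8 gives 10 > 0. Violating.
Others bid (5, 5, 13): truth gives 0; bid 13 gives 5 > 0. Violating.
Others bid (5, 5, 21): truth gives -18; bid 21 gives -3 > -18. Violating.
Others bid (5, 5, 18): truth gives 0; no alternative beats it.
Others bid (5, 8, 18): truth gives 0; no alternative beats it.
(Checking all 125 profiles: 95 have a profitable deviation, 30 do not.)

95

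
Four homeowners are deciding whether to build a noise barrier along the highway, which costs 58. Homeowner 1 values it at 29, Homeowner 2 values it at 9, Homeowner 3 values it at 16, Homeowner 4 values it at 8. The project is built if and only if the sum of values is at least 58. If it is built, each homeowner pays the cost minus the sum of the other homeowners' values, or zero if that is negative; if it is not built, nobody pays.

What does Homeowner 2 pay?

5

Total value 62 ≥ cost 58, so the project is built.
The other homeowners' values sum to 53.
Cost minus that sum is 58 - 53 = 5.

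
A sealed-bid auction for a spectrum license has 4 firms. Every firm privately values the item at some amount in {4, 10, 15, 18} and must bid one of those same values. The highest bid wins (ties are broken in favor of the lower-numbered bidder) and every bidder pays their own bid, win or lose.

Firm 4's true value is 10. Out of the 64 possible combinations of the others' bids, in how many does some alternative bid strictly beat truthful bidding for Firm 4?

63

Others bid (4, 4, 10): truth gives -10; bid 4 gives -4 > -10. Violating.
Others bid (4, 4, 15): truth gives -10; bid 4 gives -4 > -10. Violating.
Others bid (4, 4, 18): truth gives -10; bid 4 gives -4 > -10. Violating.
Others bid (4, 10, 4): truth gives -10; bid 4 gives -4 > -10. Violating.
Others bid (4, 4, 4): truth gives 0; no alternative beats it.
(Checking all 64 profiles: 63 have a profitable deviation, 1 does not.)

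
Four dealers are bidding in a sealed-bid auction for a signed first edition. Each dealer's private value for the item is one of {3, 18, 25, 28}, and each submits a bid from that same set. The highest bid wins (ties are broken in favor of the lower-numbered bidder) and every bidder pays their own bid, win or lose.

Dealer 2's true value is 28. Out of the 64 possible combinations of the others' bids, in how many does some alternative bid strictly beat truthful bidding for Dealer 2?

Others bid (3, 3, 3): truth gives 0; bid 18 gives 10 > 0. Violating.
Others bid (3, 3, 18): truth gives 0; bid 18 gives 10 > 0. Violating.
Others bid (3, 3, 25): truth gives 0; bid 25 gives 3 > 0. Violating.
Others bid (3, 18, 3): truth gives 0; bid 18 gives 10 > 0. Violating.
Others bid (3, 3, 28): truth gives 0; no alternative beats it.
Others bid (3, 18, 28): truth gives 0; no alternative beats it.
(Checking all 64 profiles: 34 have a profitable deviation, 30 do not.)

34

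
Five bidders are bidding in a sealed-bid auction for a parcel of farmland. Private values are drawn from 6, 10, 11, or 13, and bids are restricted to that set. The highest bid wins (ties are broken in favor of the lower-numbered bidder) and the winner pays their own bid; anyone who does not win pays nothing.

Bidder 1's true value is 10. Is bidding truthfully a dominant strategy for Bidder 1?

No

Consider the case where Bidder 2 bids 6, Bidder 3 bids 6, Bidder 4 bids 6 and Bidder 5 bids 6.
Truthful bid 10: wins, pays 10, utility 10 - 10 = 0.
Bid 6 instead: wins, pays 6, utility 10 - 6 = 4.
Since 4 > 0, bidding 6 is strictly better here, so truthful bidding is not dominant.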